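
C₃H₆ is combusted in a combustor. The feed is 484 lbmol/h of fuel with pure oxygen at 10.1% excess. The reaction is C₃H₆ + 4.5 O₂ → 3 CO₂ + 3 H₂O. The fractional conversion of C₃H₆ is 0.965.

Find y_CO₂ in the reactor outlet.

0.45

Stoichiometric O₂ = 4.5 × 484 = 2178 lbmol/h; O₂ fed = 2178 × 1.101 = 2398 lbmol/h.
Fuel reacted = 0.965 × 484 → ξ = 467.1 lbmol/h.
Outlet (n = n₀ + ν ξ):
  C₃H₆: 484 − 1(467.1) = 16.94
  O₂: 2398 − 4.5(467.1) = 296.2
  CO₂: 0 + 3(467.1) = 1401
  H₂O: 0 + 3(467.1) = 1401
Total out = 3116 lbmol/h; y_CO₂ = 1401 / 3116 = 0.4497.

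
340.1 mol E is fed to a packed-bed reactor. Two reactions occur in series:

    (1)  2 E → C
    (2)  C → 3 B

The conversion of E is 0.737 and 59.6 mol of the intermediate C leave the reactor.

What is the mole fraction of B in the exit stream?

0.57

Conversion of E: E consumed = 2ξ₁ = 0.737 × 340.1 → ξ₁ = 125.3 mol.
C balance: n_C = 0 + 1ξ₁ − 1ξ₂ = 59.6 → ξ₂ = (1·125.3 − 59.6)/1 = 65.73 mol.
Outlet amounts (n = n₀ + Σ ν·ξ):
  E: 340.1 − 2(125.3) = 89.45
  C: 0 + 1(125.3) − 1(65.73) = 59.6
  B: 0 + 3(65.73) = 197.2
Total out = 346.2 mol; y_B = 197.2 / 346.2 = 0.5695.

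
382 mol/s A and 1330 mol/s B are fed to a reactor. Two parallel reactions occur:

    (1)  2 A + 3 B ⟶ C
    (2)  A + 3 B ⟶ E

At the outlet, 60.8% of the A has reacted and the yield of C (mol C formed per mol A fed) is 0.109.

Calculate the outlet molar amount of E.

Yield of C: 1ξ₁ / 382 = 0.109 → ξ₁ = 41.64 mol/s.
Conversion of A: 2ξ₁ + 1ξ₂ = 0.608 × 382 = 232.3 → ξ₂ = 149 mol/s.
Outlet amounts (n = n₀ + Σ ν·ξ):
  A: 382 − 2(41.64) − 1(149) = 149.7
  B: 1330 − 3(41.64) − 3(149) = 758.1
  C: 0 + 1(41.64) = 41.64
  E: 0 + 1(149) = 149

149 mol/s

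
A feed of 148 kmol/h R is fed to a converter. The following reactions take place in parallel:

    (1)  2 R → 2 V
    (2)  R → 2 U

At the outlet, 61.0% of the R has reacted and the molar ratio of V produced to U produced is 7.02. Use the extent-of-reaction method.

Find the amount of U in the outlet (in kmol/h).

12 kmol/h

Conversion of R: R consumed = 0.61 × 148 = 90.28 kmol/h = 2ξ₁ + 1ξ₂.
Selectivity: 2ξ₁ / (2ξ₂) = 7.02 → ξ₁ = 7.02 ξ₂.
Substitute: (2·7.02 + 1) ξ₂ = 90.28 → ξ₂ = 6.003 kmol/h, ξ₁ = 42.14 kmol/h.
Outlet amounts (n = n₀ + Σ ν·ξ):
  R: 148 − 2(42.14) − 1(6.003) = 57.72
  V: 0 + 2(42.14) = 84.28
  U: 0 + 2(6.003) = 12.01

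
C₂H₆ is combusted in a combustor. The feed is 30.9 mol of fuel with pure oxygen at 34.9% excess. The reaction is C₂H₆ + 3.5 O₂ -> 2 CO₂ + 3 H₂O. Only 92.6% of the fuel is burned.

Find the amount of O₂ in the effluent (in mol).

45.7 mol

Stoichiometric O₂ = 3.5 × 30.9 = 108.1 mol; O₂ fed = 108.1 × 1.349 = 145.9 mol.
Fuel reacted = 0.926 × 30.9 → ξ = 28.61 mol.
Outlet (n = n₀ + ν ξ):
  C₂H₆: 30.9 − 1(28.61) = 2.287
  O₂: 145.9 − 3.5(28.61) = 45.75
  CO₂: 0 + 2(28.61) = 57.23
  H₂O: 0 + 3(28.61) = 85.84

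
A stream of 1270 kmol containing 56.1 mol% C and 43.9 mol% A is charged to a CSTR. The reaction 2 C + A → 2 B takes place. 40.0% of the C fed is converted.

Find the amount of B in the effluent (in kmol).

C reacted = 0.4 × 712.5 = 285 kmol; ν_C = −2, so ξ = 285/2 = 142.5 kmol.
Outlet amounts (n = n₀ + ν ξ):
  C: 712.5 − 2(142.5) = 427.5
  A: 557.5 − 1(142.5) = 415
  B: 0 + 2(142.5) = 285

285 kmol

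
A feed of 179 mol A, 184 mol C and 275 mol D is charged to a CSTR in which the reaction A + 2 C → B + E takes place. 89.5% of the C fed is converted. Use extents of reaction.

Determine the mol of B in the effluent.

C reacted = 0.895 × 184 = 164.7 mol; ν_C = −2, so ξ = 164.7/2 = 82.34 mol.
Outlet amounts (n = n₀ + ν ξ):
  A: 179 − 1(82.34) = 96.66
  C: 184 − 2(82.34) = 19.32
  B: 0 + 1(82.34) = 82.34
  E: 0 + 1(82.34) = 82.34
  D: 275 (inert)

82.3 mol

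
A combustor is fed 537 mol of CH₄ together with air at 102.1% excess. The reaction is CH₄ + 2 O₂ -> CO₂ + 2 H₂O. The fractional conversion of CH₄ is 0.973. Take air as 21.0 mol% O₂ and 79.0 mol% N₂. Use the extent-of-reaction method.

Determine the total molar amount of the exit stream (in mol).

10900 mol

Stoichiometric O₂ = 2 × 537 = 1074 mol; O₂ fed = 1074 × 2.021 = 2171 mol.
N₂ fed = 2171 × 79/21 = 8165 mol.
Fuel reacted = 0.973 × 537 → ξ = 522.5 mol.
Outlet (n = n₀ + ν ξ):
  CH₄: 537 − 1(522.5) = 14.5
  O₂: 2171 − 2(522.5) = 1126
  N₂: 8165 (inert)
  CO₂: 0 + 1(522.5) = 522.5
  H₂O: 0 + 2(522.5) = 1045
Total out = 14.5 + 1126 + 8165 + 522.5 + 1045 = 10870 mol.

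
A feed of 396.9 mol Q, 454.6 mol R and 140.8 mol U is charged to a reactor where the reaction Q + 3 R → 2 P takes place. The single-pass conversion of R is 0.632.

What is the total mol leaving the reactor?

R reacted = 0.632 × 454.6 = 287.3 mol; ν_R = −3, so ξ = 287.3/3 = 95.77 mol.
Outlet amounts (n = n₀ + ν ξ):
  Q: 396.9 − 1(95.77) = 301.1
  R: 454.6 − 3(95.77) = 167.3
  P: 0 + 2(95.77) = 191.5
  U: 140.8 (inert)
Total out = 301.1 + 167.3 + 191.5 + 140.8 = 800.8 mol.

801 mol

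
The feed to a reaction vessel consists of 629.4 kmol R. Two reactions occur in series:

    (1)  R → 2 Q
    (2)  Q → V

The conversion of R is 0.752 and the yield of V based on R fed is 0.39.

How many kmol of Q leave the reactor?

701 kmol

Conversion of R: R consumed = 1ξ₁ = 0.752 × 629.4 → ξ₁ = 473.3 kmol.
Yield of V: 1ξ₂ / 629.4 = 0.39 → ξ₂ = 245.5 kmol.
Outlet amounts (n = n₀ + Σ ν·ξ):
  R: 629.4 − 1(473.3) = 156.1
  Q: 0 + 2(473.3) − 1(245.5) = 701.2
  V: 0 + 1(245.5) = 245.5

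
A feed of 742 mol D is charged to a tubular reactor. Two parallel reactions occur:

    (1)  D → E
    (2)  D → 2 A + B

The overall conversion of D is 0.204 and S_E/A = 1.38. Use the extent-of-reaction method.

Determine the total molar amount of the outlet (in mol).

823 mol

Conversion of D: D consumed = 0.204 × 742 = 151.4 mol = 1ξ₁ + 1ξ₂.
Selectivity: 1ξ₁ / (2ξ₂) = 1.38 → ξ₁ = 2.76 ξ₂.
Substitute: (1·2.76 + 1) ξ₂ = 151.4 → ξ₂ = 40.26 mol, ξ₁ = 111.1 mol.
Outlet amounts (n = n₀ + Σ ν·ξ):
  D: 742 − 1(111.1) − 1(40.26) = 590.6
  E: 0 + 1(111.1) = 111.1
  A: 0 + 2(40.26) = 80.51
  B: 0 + 1(40.26) = 40.26
Total out = 590.6 + 111.1 + 80.51 + 40.26 = 822.5 mol.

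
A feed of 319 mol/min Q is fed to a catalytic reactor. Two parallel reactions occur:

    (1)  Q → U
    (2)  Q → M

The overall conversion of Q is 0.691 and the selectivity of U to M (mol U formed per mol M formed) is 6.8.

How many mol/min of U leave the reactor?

192 mol/min

Conversion of Q: Q consumed = 0.691 × 319 = 220.4 mol/min = 1ξ₁ + 1ξ₂.
Selectivity: 1ξ₁ / (1ξ₂) = 6.8 → ξ₁ = 6.8 ξ₂.
Substitute: (1·6.8 + 1) ξ₂ = 220.4 → ξ₂ = 28.26 mol/min, ξ₁ = 192.2 mol/min.
Outlet amounts (n = n₀ + Σ ν·ξ):
  Q: 319 − 1(192.2) − 1(28.26) = 98.57
  U: 0 + 1(192.2) = 192.2
  M: 0 + 1(28.26) = 28.26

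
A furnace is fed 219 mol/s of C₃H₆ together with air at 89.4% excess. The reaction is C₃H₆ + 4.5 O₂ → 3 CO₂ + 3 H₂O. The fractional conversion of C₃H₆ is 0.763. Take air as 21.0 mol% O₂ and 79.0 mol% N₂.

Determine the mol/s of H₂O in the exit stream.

Stoichiometric O₂ = 4.5 × 219 = 985.5 mol/s; O₂ fed = 985.5 × 1.894 = 1867 mol/s.
N₂ fed = 1867 × 79/21 = 7022 mol/s.
Fuel reacted = 0.763 × 219 → ξ = 167.1 mol/s.
Outlet (n = n₀ + ν ξ):
  C₃H₆: 219 − 1(167.1) = 51.9
  O₂: 1867 − 4.5(167.1) = 1115
  N₂: 7022 (inert)
  CO₂: 0 + 3(167.1) = 501.3
  H₂O: 0 + 3(167.1) = 501.3

501 mol/s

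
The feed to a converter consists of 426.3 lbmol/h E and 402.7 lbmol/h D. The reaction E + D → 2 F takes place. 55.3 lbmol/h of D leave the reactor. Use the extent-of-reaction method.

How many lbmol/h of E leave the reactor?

78.9 lbmol/h

For D: n = n₀ − 1ξ → 55.3 = 402.7 − 1ξ, giving ξ = 347.4 lbmol/h.
Outlet amounts (n = n₀ + ν ξ):
  E: 426.3 − 1(347.4) = 78.9
  D: 402.7 − 1(347.4) = 55.3
  F: 0 + 2(347.4) = 694.8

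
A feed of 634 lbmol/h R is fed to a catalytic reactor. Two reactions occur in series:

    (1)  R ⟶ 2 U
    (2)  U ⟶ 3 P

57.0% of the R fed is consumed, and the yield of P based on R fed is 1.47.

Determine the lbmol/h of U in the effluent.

412 lbmol/h

Conversion of R: R consumed = 1ξ₁ = 0.57 × 634 → ξ₁ = 361.4 lbmol/h.
Yield of P: 3ξ₂ / 634 = 1.47 → ξ₂ = 310.7 lbmol/h.
Outlet amounts (n = n₀ + Σ ν·ξ):
  R: 634 − 1(361.4) = 272.6
  U: 0 + 2(361.4) − 1(310.7) = 412.1
  P: 0 + 3(310.7) = 932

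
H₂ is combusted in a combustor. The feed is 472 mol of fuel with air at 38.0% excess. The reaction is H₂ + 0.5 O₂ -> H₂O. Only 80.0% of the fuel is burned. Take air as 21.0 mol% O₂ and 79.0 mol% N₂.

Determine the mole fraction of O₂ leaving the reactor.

Stoichiometric O₂ = 0.5 × 472 = 236 mol; O₂ fed = 236 × 1.380 = 325.7 mol.
N₂ fed = 325.7 × 79/21 = 1225 mol.
Fuel reacted = 0.8 × 472 → ξ = 377.6 mol.
Outlet (n = n₀ + ν ξ):
  H₂: 472 − 1(377.6) = 94.4
  O₂: 325.7 − 0.5(377.6) = 136.9
  N₂: 1225 (inert)
  H₂O: 0 + 1(377.6) = 377.6
Total out = 1834 mol; y_O₂ = 136.9 / 1834 = 0.07463.

0.0746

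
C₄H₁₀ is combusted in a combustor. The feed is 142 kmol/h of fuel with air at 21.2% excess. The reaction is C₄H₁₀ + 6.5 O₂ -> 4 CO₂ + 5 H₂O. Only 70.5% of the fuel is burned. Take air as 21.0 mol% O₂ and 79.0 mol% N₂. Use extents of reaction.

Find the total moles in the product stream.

Stoichiometric O₂ = 6.5 × 142 = 923 kmol/h; O₂ fed = 923 × 1.212 = 1119 kmol/h.
N₂ fed = 1119 × 79/21 = 4208 kmol/h.
Fuel reacted = 0.705 × 142 → ξ = 100.1 kmol/h.
Outlet (n = n₀ + ν ξ):
  C₄H₁₀: 142 − 1(100.1) = 41.89
  O₂: 1119 − 6.5(100.1) = 468
  N₂: 4208 (inert)
  CO₂: 0 + 4(100.1) = 400.4
  H₂O: 0 + 5(100.1) = 500.6
Total out = 41.89 + 468 + 4208 + 400.4 + 500.6 = 5619 kmol/h.

5620 kmol/h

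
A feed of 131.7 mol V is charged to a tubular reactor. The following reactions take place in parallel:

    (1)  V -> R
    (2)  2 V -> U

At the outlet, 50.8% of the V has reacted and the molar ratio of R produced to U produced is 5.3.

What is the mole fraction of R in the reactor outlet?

0.396

Conversion of V: V consumed = 0.508 × 131.7 = 66.9 mol = 1ξ₁ + 2ξ₂.
Selectivity: 1ξ₁ / (1ξ₂) = 5.3 → ξ₁ = 5.3 ξ₂.
Substitute: (1·5.3 + 2) ξ₂ = 66.9 → ξ₂ = 9.165 mol, ξ₁ = 48.57 mol.
Outlet amounts (n = n₀ + Σ ν·ξ):
  V: 131.7 − 1(48.57) − 2(9.165) = 64.8
  R: 0 + 1(48.57) = 48.57
  U: 0 + 1(9.165) = 9.165
Total out = 122.5 mol; y_R = 48.57 / 122.5 = 0.3964.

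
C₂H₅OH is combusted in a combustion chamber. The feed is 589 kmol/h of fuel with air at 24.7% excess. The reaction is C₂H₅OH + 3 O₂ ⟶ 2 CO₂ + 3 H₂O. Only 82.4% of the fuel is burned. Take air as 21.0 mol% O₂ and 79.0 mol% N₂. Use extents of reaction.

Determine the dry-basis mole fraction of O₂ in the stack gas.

0.0739

Stoichiometric O₂ = 3 × 589 = 1767 kmol/h; O₂ fed = 1767 × 1.247 = 2203 kmol/h.
N₂ fed = 2203 × 79/21 = 8289 kmol/h.
Fuel reacted = 0.824 × 589 → ξ = 485.3 kmol/h.
Outlet (n = n₀ + ν ξ):
  C₂H₅OH: 589 − 1(485.3) = 103.7
  O₂: 2203 − 3(485.3) = 747.4
  N₂: 8289 (inert)
  CO₂: 0 + 2(485.3) = 970.7
  H₂O: 0 + 3(485.3) = 1456
Dry total = 10110 kmol/h; y_O₂ (dry) = 747.4 / 10110 = 0.07392.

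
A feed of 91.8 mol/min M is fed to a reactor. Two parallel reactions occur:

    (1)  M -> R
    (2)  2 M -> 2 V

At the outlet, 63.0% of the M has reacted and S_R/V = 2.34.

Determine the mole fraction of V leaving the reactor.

0.189

Conversion of M: M consumed = 0.63 × 91.8 = 57.83 mol/min = 1ξ₁ + 2ξ₂.
Selectivity: 1ξ₁ / (2ξ₂) = 2.34 → ξ₁ = 4.68 ξ₂.
Substitute: (1·4.68 + 2) ξ₂ = 57.83 → ξ₂ = 8.658 mol/min, ξ₁ = 40.52 mol/min.
Outlet amounts (n = n₀ + Σ ν·ξ):
  M: 91.8 − 1(40.52) − 2(8.658) = 33.97
  R: 0 + 1(40.52) = 40.52
  V: 0 + 2(8.658) = 17.32
Total out = 91.8 mol/min; y_V = 17.32 / 91.8 = 0.1886.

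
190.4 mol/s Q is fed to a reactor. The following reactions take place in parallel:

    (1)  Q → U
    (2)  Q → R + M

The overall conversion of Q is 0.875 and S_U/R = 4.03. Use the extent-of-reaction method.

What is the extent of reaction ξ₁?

Conversion of Q: Q consumed = 0.875 × 190.4 = 166.6 mol/s = 1ξ₁ + 1ξ₂.
Selectivity: 1ξ₁ / (1ξ₂) = 4.03 → ξ₁ = 4.03 ξ₂.
Substitute: (1·4.03 + 1) ξ₂ = 166.6 → ξ₂ = 33.12 mol/s, ξ₁ = 133.5 mol/s.
Outlet amounts (n = n₀ + Σ ν·ξ):
  Q: 190.4 − 1(133.5) − 1(33.12) = 23.8
  U: 0 + 1(133.5) = 133.5
  R: 0 + 1(33.12) = 33.12
  M: 0 + 1(33.12) = 33.12

ξ₁ = 133 mol/s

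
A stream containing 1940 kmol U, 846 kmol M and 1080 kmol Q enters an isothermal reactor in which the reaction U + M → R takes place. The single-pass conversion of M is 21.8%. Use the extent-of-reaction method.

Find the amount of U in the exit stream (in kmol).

1760 kmol

M reacted = 0.218 × 846 = 184.4 kmol; ν_M = −1, so ξ = 184.4/1 = 184.4 kmol.
Outlet amounts (n = n₀ + ν ξ):
  U: 1940 − 1(184.4) = 1756
  M: 846 − 1(184.4) = 661.6
  R: 0 + 1(184.4) = 184.4
  Q: 1080 (inert)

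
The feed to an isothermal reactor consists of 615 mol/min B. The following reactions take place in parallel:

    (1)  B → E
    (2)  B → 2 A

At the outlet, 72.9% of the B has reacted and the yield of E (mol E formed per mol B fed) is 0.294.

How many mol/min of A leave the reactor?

Yield of E: 1ξ₁ / 615 = 0.294 → ξ₁ = 180.8 mol/min.
Conversion of B: 1ξ₁ + 1ξ₂ = 0.729 × 615 = 448.3 → ξ₂ = 267.5 mol/min.
Outlet amounts (n = n₀ + Σ ν·ξ):
  B: 615 − 1(180.8) − 1(267.5) = 166.7
  E: 0 + 1(180.8) = 180.8
  A: 0 + 2(267.5) = 535

535 mol/min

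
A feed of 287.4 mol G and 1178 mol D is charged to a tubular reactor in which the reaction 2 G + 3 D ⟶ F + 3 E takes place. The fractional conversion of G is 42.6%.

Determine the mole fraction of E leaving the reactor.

0.131

G reacted = 0.426 × 287.4 = 122.4 mol; ν_G = −2, so ξ = 122.4/2 = 61.22 mol.
Outlet amounts (n = n₀ + ν ξ):
  G: 287.4 − 2(61.22) = 165
  D: 1178 − 3(61.22) = 994.4
  F: 0 + 1(61.22) = 61.22
  E: 0 + 3(61.22) = 183.6
Total out = 1404 mol; y_E = 183.6 / 1404 = 0.1308.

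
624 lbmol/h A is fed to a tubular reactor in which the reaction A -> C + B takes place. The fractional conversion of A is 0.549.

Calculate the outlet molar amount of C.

343 lbmol/h

A reacted = 0.549 × 624 = 342.6 lbmol/h; ν_A = −1, so ξ = 342.6/1 = 342.6 lbmol/h.
Outlet amounts (n = n₀ + ν ξ):
  A: 624 − 1(342.6) = 281.4
  C: 0 + 1(342.6) = 342.6
  B: 0 + 1(342.6) = 342.6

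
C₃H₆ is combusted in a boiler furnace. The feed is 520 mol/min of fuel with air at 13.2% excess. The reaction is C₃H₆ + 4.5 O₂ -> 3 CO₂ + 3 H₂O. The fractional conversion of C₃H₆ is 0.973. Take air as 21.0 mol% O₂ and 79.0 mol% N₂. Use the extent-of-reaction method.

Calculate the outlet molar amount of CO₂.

Stoichiometric O₂ = 4.5 × 520 = 2340 mol/min; O₂ fed = 2340 × 1.132 = 2649 mol/min.
N₂ fed = 2649 × 79/21 = 9965 mol/min.
Fuel reacted = 0.973 × 520 → ξ = 506 mol/min.
Outlet (n = n₀ + ν ξ):
  C₃H₆: 520 − 1(506) = 14.04
  O₂: 2649 − 4.5(506) = 372.1
  N₂: 9965 (inert)
  CO₂: 0 + 3(506) = 1518
  H₂O: 0 + 3(506) = 1518

1520 mol/min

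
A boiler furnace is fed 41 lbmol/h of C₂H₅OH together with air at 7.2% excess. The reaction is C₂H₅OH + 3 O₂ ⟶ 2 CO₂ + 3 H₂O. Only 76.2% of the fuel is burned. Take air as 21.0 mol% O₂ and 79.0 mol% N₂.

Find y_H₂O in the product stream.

0.134

Stoichiometric O₂ = 3 × 41 = 123 lbmol/h; O₂ fed = 123 × 1.072 = 131.9 lbmol/h.
N₂ fed = 131.9 × 79/21 = 496 lbmol/h.
Fuel reacted = 0.762 × 41 → ξ = 31.24 lbmol/h.
Outlet (n = n₀ + ν ξ):
  C₂H₅OH: 41 − 1(31.24) = 9.758
  O₂: 131.9 − 3(31.24) = 38.13
  N₂: 496 (inert)
  CO₂: 0 + 2(31.24) = 62.48
  H₂O: 0 + 3(31.24) = 93.73
Total out = 700.1 lbmol/h; y_H₂O = 93.73 / 700.1 = 0.1339.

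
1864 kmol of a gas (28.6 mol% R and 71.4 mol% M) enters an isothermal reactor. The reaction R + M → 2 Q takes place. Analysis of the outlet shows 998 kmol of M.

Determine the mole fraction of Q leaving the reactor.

For M: n = n₀ − 1ξ → 998 = 1331 − 1ξ, giving ξ = 332.9 kmol.
Outlet amounts (n = n₀ + ν ξ):
  R: 533.1 − 1(332.9) = 200.2
  M: 1331 − 1(332.9) = 998
  Q: 0 + 2(332.9) = 665.8
Total out = 1864 kmol; y_Q = 665.8 / 1864 = 0.3572.

0.357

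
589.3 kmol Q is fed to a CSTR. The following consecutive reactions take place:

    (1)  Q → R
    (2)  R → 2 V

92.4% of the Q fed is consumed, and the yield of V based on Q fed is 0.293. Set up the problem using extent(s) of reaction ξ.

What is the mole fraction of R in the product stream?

0.678

Conversion of Q: Q consumed = 1ξ₁ = 0.924 × 589.3 → ξ₁ = 544.5 kmol.
Yield of V: 2ξ₂ / 589.3 = 0.293 → ξ₂ = 86.33 kmol.
Outlet amounts (n = n₀ + Σ ν·ξ):
  Q: 589.3 − 1(544.5) = 44.79
  R: 0 + 1(544.5) − 1(86.33) = 458.2
  V: 0 + 2(86.33) = 172.7
Total out = 675.6 kmol; y_R = 458.2 / 675.6 = 0.6782.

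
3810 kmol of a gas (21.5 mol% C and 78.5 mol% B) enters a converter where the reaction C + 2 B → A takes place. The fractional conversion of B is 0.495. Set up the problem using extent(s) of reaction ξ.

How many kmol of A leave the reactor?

740 kmol

B reacted = 0.495 × 2991 = 1480 kmol; ν_B = −2, so ξ = 1480/2 = 740.2 kmol.
Outlet amounts (n = n₀ + ν ξ):
  C: 819.1 − 1(740.2) = 78.91
  B: 2991 − 2(740.2) = 1510
  A: 0 + 1(740.2) = 740.2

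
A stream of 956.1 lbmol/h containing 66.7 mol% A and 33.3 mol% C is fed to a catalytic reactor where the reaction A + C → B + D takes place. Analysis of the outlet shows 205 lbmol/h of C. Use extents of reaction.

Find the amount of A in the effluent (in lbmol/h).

524 lbmol/h

For C: n = n₀ − 1ξ → 205 = 318.4 − 1ξ, giving ξ = 113.4 lbmol/h.
Outlet amounts (n = n₀ + ν ξ):
  A: 637.7 − 1(113.4) = 524.3
  C: 318.4 − 1(113.4) = 205
  B: 0 + 1(113.4) = 113.4
  D: 0 + 1(113.4) = 113.4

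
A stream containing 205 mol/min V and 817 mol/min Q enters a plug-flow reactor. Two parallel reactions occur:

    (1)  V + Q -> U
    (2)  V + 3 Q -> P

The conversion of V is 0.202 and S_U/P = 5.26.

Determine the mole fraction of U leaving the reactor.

0.036

Conversion of V: V consumed = 0.202 × 205 = 41.41 mol/min = 1ξ₁ + 1ξ₂.
Selectivity: 1ξ₁ / (1ξ₂) = 5.26 → ξ₁ = 5.26 ξ₂.
Substitute: (1·5.26 + 1) ξ₂ = 41.41 → ξ₂ = 6.615 mol/min, ξ₁ = 34.79 mol/min.
Outlet amounts (n = n₀ + Σ ν·ξ):
  V: 205 − 1(34.79) − 1(6.615) = 163.6
  Q: 817 − 1(34.79) − 3(6.615) = 762.4
  U: 0 + 1(34.79) = 34.79
  P: 0 + 1(6.615) = 6.615
Total out = 967.4 mol/min; y_U = 34.79 / 967.4 = 0.03597.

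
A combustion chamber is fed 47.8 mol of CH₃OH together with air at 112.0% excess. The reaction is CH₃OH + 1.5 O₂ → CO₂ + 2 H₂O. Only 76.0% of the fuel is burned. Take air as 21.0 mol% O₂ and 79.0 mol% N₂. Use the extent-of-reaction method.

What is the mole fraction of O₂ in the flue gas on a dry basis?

Stoichiometric O₂ = 1.5 × 47.8 = 71.7 mol; O₂ fed = 71.7 × 2.120 = 152 mol.
N₂ fed = 152 × 79/21 = 571.8 mol.
Fuel reacted = 0.76 × 47.8 → ξ = 36.33 mol.
Outlet (n = n₀ + ν ξ):
  CH₃OH: 47.8 − 1(36.33) = 11.47
  O₂: 152 − 1.5(36.33) = 97.51
  N₂: 571.8 (inert)
  CO₂: 0 + 1(36.33) = 36.33
  H₂O: 0 + 2(36.33) = 72.66
Dry total = 717.1 mol; y_O₂ (dry) = 97.51 / 717.1 = 0.136.

0.136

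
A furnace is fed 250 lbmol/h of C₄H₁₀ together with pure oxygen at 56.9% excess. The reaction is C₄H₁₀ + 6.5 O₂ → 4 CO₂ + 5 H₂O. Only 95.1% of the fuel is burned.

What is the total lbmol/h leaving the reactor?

3160 lbmol/h

Stoichiometric O₂ = 6.5 × 250 = 1625 lbmol/h; O₂ fed = 1625 × 1.569 = 2550 lbmol/h.
Fuel reacted = 0.951 × 250 → ξ = 237.8 lbmol/h.
Outlet (n = n₀ + ν ξ):
  C₄H₁₀: 250 − 1(237.8) = 12.25
  O₂: 2550 − 6.5(237.8) = 1004
  CO₂: 0 + 4(237.8) = 951
  H₂O: 0 + 5(237.8) = 1189
Total out = 12.25 + 1004 + 951 + 1189 = 3156 lbmol/h.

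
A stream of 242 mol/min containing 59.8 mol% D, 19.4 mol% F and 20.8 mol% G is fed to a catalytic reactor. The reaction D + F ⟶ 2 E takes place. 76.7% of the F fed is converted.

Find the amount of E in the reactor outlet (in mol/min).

F reacted = 0.767 × 46.95 = 36.01 mol/min; ν_F = −1, so ξ = 36.01/1 = 36.01 mol/min.
Outlet amounts (n = n₀ + ν ξ):
  D: 144.7 − 1(36.01) = 108.7
  F: 46.95 − 1(36.01) = 10.94
  E: 0 + 2(36.01) = 72.02
  G: 50.34 (inert)

72 mol/min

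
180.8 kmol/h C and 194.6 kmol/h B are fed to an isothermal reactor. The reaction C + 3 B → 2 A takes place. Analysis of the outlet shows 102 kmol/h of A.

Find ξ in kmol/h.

For A: n = n₀ + 2ξ → 102 = 0 + 2ξ, giving ξ = 51 kmol/h.
Outlet amounts (n = n₀ + ν ξ):
  C: 180.8 − 1(51) = 129.8
  B: 194.6 − 3(51) = 41.6
  A: 0 + 2(51) = 102

ξ = 51 kmol/h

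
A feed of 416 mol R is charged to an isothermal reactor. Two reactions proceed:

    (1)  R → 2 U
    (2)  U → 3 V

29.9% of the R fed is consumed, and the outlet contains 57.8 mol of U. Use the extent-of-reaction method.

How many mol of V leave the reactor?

Conversion of R: R consumed = 1ξ₁ = 0.299 × 416 → ξ₁ = 124.4 mol.
U balance: n_U = 0 + 2ξ₁ − 1ξ₂ = 57.8 → ξ₂ = (2·124.4 − 57.8)/1 = 191 mol.
Outlet amounts (n = n₀ + Σ ν·ξ):
  R: 416 − 1(124.4) = 291.6
  U: 0 + 2(124.4) − 1(191) = 57.8
  V: 0 + 3(191) = 572.9

573 mol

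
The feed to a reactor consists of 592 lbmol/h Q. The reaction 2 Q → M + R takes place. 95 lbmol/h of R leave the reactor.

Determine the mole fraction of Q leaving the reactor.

For R: n = n₀ + 1ξ → 95 = 0 + 1ξ, giving ξ = 95 lbmol/h.
Outlet amounts (n = n₀ + ν ξ):
  Q: 592 − 2(95) = 402
  M: 0 + 1(95) = 95
  R: 0 + 1(95) = 95
Total out = 592 lbmol/h; y_Q = 402 / 592 = 0.6791.

0.679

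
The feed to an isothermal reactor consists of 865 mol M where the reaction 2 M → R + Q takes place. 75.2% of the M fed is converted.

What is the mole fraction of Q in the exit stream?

0.376

M reacted = 0.752 × 865 = 650.5 mol; ν_M = −2, so ξ = 650.5/2 = 325.2 mol.
Outlet amounts (n = n₀ + ν ξ):
  M: 865 − 2(325.2) = 214.5
  R: 0 + 1(325.2) = 325.2
  Q: 0 + 1(325.2) = 325.2
Total out = 865 mol; y_Q = 325.2 / 865 = 0.376.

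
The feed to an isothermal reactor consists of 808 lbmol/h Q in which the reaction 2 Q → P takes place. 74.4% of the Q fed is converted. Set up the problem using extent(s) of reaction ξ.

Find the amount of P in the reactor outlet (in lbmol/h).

Q reacted = 0.744 × 808 = 601.2 lbmol/h; ν_Q = −2, so ξ = 601.2/2 = 300.6 lbmol/h.
Outlet amounts (n = n₀ + ν ξ):
  Q: 808 − 2(300.6) = 206.8
  P: 0 + 1(300.6) = 300.6

301 lbmol/h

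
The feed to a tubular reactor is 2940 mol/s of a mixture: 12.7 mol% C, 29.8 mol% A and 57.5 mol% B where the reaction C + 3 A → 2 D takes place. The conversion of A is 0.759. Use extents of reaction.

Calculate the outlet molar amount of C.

152 mol/s

A reacted = 0.759 × 876.1 = 665 mol/s; ν_A = −3, so ξ = 665/3 = 221.7 mol/s.
Outlet amounts (n = n₀ + ν ξ):
  C: 373.4 − 1(221.7) = 151.7
  A: 876.1 − 3(221.7) = 211.1
  D: 0 + 2(221.7) = 443.3
  B: 1690 (inert)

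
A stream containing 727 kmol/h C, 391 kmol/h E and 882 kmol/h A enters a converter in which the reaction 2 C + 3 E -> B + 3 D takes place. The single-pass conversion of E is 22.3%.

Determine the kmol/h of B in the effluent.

E reacted = 0.223 × 391 = 87.19 kmol/h; ν_E = −3, so ξ = 87.19/3 = 29.06 kmol/h.
Outlet amounts (n = n₀ + ν ξ):
  C: 727 − 2(29.06) = 668.9
  E: 391 − 3(29.06) = 303.8
  B: 0 + 1(29.06) = 29.06
  D: 0 + 3(29.06) = 87.19
  A: 882 (inert)

29.1 kmol/h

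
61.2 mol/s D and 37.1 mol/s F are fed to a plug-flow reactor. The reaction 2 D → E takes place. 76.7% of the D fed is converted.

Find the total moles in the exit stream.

D reacted = 0.767 × 61.2 = 46.94 mol/s; ν_D = −2, so ξ = 46.94/2 = 23.47 mol/s.
Outlet amounts (n = n₀ + ν ξ):
  D: 61.2 − 2(23.47) = 14.26
  E: 0 + 1(23.47) = 23.47
  F: 37.1 (inert)
Total out = 14.26 + 23.47 + 37.1 = 74.83 mol/s.

74.8 mol/s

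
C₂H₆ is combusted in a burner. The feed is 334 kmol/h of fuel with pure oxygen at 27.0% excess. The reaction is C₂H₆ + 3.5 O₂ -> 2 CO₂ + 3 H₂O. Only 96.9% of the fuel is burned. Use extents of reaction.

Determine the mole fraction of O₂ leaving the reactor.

Stoichiometric O₂ = 3.5 × 334 = 1169 kmol/h; O₂ fed = 1169 × 1.270 = 1485 kmol/h.
Fuel reacted = 0.969 × 334 → ξ = 323.6 kmol/h.
Outlet (n = n₀ + ν ξ):
  C₂H₆: 334 − 1(323.6) = 10.35
  O₂: 1485 − 3.5(323.6) = 351.9
  CO₂: 0 + 2(323.6) = 647.3
  H₂O: 0 + 3(323.6) = 970.9
Total out = 1980 kmol/h; y_O₂ = 351.9 / 1980 = 0.1777.

0.178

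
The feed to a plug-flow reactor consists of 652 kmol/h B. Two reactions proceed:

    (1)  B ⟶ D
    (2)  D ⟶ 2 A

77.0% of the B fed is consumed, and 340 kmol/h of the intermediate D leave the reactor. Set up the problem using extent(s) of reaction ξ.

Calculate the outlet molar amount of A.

Conversion of B: B consumed = 1ξ₁ = 0.77 × 652 → ξ₁ = 502 kmol/h.
D balance: n_D = 0 + 1ξ₁ − 1ξ₂ = 340 → ξ₂ = (1·502 − 340)/1 = 162 kmol/h.
Outlet amounts (n = n₀ + Σ ν·ξ):
  B: 652 − 1(502) = 150
  D: 0 + 1(502) − 1(162) = 340
  A: 0 + 2(162) = 324.1

324 kmol/h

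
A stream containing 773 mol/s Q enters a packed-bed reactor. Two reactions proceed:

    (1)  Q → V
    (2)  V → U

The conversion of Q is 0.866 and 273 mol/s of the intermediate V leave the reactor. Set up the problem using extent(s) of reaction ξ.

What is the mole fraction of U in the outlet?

0.513

Conversion of Q: Q consumed = 1ξ₁ = 0.866 × 773 → ξ₁ = 669.4 mol/s.
V balance: n_V = 0 + 1ξ₁ − 1ξ₂ = 273 → ξ₂ = (1·669.4 − 273)/1 = 396.4 mol/s.
Outlet amounts (n = n₀ + Σ ν·ξ):
  Q: 773 − 1(669.4) = 103.6
  V: 0 + 1(669.4) − 1(396.4) = 273
  U: 0 + 1(396.4) = 396.4
Total out = 773 mol/s; y_U = 396.4 / 773 = 0.5128.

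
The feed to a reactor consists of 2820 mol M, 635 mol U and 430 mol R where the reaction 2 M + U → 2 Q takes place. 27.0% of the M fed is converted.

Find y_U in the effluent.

0.0726

M reacted = 0.27 × 2820 = 761.4 mol; ν_M = −2, so ξ = 761.4/2 = 380.7 mol.
Outlet amounts (n = n₀ + ν ξ):
  M: 2820 − 2(380.7) = 2059
  U: 635 − 1(380.7) = 254.3
  Q: 0 + 2(380.7) = 761.4
  R: 430 (inert)
Total out = 3504 mol; y_U = 254.3 / 3504 = 0.07257.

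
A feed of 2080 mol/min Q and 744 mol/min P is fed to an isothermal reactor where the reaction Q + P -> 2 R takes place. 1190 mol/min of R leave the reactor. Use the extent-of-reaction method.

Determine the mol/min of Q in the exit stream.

1480 mol/min

For R: n = n₀ + 2ξ → 1190 = 0 + 2ξ, giving ξ = 595 mol/min.
Outlet amounts (n = n₀ + ν ξ):
  Q: 2080 − 1(595) = 1485
  P: 744 − 1(595) = 149
  R: 0 + 2(595) = 1190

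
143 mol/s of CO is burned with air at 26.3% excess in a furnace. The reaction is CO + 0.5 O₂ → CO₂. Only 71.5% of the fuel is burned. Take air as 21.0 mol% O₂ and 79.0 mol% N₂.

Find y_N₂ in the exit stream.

0.651

Stoichiometric O₂ = 0.5 × 143 = 71.5 mol/s; O₂ fed = 71.5 × 1.263 = 90.3 mol/s.
N₂ fed = 90.3 × 79/21 = 339.7 mol/s.
Fuel reacted = 0.715 × 143 → ξ = 102.2 mol/s.
Outlet (n = n₀ + ν ξ):
  CO: 143 − 1(102.2) = 40.76
  O₂: 90.3 − 0.5(102.2) = 39.18
  N₂: 339.7 (inert)
  CO₂: 0 + 1(102.2) = 102.2
Total out = 521.9 mol/s; y_N₂ = 339.7 / 521.9 = 0.6509.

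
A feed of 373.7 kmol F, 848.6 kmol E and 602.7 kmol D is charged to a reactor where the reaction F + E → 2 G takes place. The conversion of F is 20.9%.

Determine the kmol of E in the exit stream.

F reacted = 0.209 × 373.7 = 78.1 kmol; ν_F = −1, so ξ = 78.1/1 = 78.1 kmol.
Outlet amounts (n = n₀ + ν ξ):
  F: 373.7 − 1(78.1) = 295.6
  E: 848.6 − 1(78.1) = 770.5
  G: 0 + 2(78.1) = 156.2
  D: 602.7 (inert)

770 kmol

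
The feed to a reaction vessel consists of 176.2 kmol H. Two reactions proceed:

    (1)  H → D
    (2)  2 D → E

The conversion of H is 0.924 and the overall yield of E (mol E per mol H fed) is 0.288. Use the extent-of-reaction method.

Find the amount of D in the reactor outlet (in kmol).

61.3 kmol

Conversion of H: H consumed = 1ξ₁ = 0.924 × 176.2 → ξ₁ = 162.8 kmol.
Yield of E: 1ξ₂ / 176.2 = 0.288 → ξ₂ = 50.75 kmol.
Outlet amounts (n = n₀ + Σ ν·ξ):
  H: 176.2 − 1(162.8) = 13.39
  D: 0 + 1(162.8) − 2(50.75) = 61.32
  E: 0 + 1(50.75) = 50.75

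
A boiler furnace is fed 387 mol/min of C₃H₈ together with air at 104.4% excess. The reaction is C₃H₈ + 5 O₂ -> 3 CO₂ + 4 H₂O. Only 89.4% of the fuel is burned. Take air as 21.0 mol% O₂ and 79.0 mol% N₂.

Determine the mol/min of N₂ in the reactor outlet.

14900 mol/min

Stoichiometric O₂ = 5 × 387 = 1935 mol/min; O₂ fed = 1935 × 2.044 = 3955 mol/min.
N₂ fed = 3955 × 79/21 = 14880 mol/min.
Fuel reacted = 0.894 × 387 → ξ = 346 mol/min.
Outlet (n = n₀ + ν ξ):
  C₃H₈: 387 − 1(346) = 41.02
  O₂: 3955 − 5(346) = 2225
  N₂: 14880 (inert)
  CO₂: 0 + 3(346) = 1038
  H₂O: 0 + 4(346) = 1384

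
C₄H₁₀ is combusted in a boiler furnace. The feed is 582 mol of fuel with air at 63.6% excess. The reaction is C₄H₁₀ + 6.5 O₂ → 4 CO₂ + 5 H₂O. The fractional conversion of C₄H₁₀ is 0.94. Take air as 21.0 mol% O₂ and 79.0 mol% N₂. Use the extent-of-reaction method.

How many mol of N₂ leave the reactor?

Stoichiometric O₂ = 6.5 × 582 = 3783 mol; O₂ fed = 3783 × 1.636 = 6189 mol.
N₂ fed = 6189 × 79/21 = 23280 mol.
Fuel reacted = 0.94 × 582 → ξ = 547.1 mol.
Outlet (n = n₀ + ν ξ):
  C₄H₁₀: 582 − 1(547.1) = 34.92
  O₂: 6189 − 6.5(547.1) = 2633
  N₂: 23280 (inert)
  CO₂: 0 + 4(547.1) = 2188
  H₂O: 0 + 5(547.1) = 2735

23300 mol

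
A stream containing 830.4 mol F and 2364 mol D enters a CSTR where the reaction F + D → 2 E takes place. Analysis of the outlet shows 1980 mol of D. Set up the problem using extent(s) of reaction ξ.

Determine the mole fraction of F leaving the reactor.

For D: n = n₀ − 1ξ → 1980 = 2364 − 1ξ, giving ξ = 384 mol.
Outlet amounts (n = n₀ + ν ξ):
  F: 830.4 − 1(384) = 446.4
  D: 2364 − 1(384) = 1980
  E: 0 + 2(384) = 768
Total out = 3194 mol; y_F = 446.4 / 3194 = 0.1397.

0.14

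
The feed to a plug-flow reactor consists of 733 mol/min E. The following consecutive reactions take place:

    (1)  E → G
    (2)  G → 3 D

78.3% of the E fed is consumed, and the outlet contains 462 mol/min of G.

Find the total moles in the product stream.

957 mol/min

Conversion of E: E consumed = 1ξ₁ = 0.783 × 733 → ξ₁ = 573.9 mol/min.
G balance: n_G = 0 + 1ξ₁ − 1ξ₂ = 462 → ξ₂ = (1·573.9 − 462)/1 = 111.9 mol/min.
Outlet amounts (n = n₀ + Σ ν·ξ):
  E: 733 − 1(573.9) = 159.1
  G: 0 + 1(573.9) − 1(111.9) = 462
  D: 0 + 3(111.9) = 335.8
Total out = 159.1 + 462 + 335.8 = 956.9 mol/min.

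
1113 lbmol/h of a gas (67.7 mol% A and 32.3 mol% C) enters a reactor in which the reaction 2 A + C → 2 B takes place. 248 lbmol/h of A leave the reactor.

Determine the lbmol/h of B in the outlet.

506 lbmol/h

For A: n = n₀ − 2ξ → 248 = 753.5 − 2ξ, giving ξ = 252.8 lbmol/h.
Outlet amounts (n = n₀ + ν ξ):
  A: 753.5 − 2(252.8) = 248
  C: 359.5 − 1(252.8) = 106.7
  B: 0 + 2(252.8) = 505.5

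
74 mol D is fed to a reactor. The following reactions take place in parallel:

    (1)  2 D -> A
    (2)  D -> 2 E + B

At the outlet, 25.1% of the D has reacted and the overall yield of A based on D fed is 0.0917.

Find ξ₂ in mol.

Yield of A: 1ξ₁ / 74 = 0.0917 → ξ₁ = 6.786 mol.
Conversion of D: 2ξ₁ + 1ξ₂ = 0.251 × 74 = 18.57 → ξ₂ = 5.002 mol.
Outlet amounts (n = n₀ + Σ ν·ξ):
  D: 74 − 2(6.786) − 1(5.002) = 55.43
  A: 0 + 1(6.786) = 6.786
  E: 0 + 2(5.002) = 10
  B: 0 + 1(5.002) = 5.002

ξ₂ = 5 mol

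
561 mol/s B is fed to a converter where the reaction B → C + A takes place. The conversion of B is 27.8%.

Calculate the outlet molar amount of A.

156 mol/s

B reacted = 0.278 × 561 = 156 mol/s; ν_B = −1, so ξ = 156/1 = 156 mol/s.
Outlet amounts (n = n₀ + ν ξ):
  B: 561 − 1(156) = 405
  C: 0 + 1(156) = 156
  A: 0 + 1(156) = 156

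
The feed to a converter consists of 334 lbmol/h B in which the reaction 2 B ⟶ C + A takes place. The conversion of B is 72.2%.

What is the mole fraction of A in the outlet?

B reacted = 0.722 × 334 = 241.1 lbmol/h; ν_B = −2, so ξ = 241.1/2 = 120.6 lbmol/h.
Outlet amounts (n = n₀ + ν ξ):
  B: 334 − 2(120.6) = 92.85
  C: 0 + 1(120.6) = 120.6
  A: 0 + 1(120.6) = 120.6
Total out = 334 lbmol/h; y_A = 120.6 / 334 = 0.361.

0.361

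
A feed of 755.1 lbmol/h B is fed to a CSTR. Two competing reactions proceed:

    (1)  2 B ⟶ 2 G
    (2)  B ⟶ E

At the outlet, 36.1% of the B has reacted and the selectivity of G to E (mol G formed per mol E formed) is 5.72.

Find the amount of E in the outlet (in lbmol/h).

Conversion of B: B consumed = 0.361 × 755.1 = 272.6 lbmol/h = 2ξ₁ + 1ξ₂.
Selectivity: 2ξ₁ / (1ξ₂) = 5.72 → ξ₁ = 2.86 ξ₂.
Substitute: (2·2.86 + 1) ξ₂ = 272.6 → ξ₂ = 40.56 lbmol/h, ξ₁ = 116 lbmol/h.
Outlet amounts (n = n₀ + Σ ν·ξ):
  B: 755.1 − 2(116) − 1(40.56) = 482.5
  G: 0 + 2(116) = 232
  E: 0 + 1(40.56) = 40.56

40.6 lbmol/h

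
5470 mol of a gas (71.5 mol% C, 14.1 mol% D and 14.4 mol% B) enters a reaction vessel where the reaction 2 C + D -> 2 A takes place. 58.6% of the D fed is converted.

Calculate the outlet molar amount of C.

3010 mol

D reacted = 0.586 × 771.3 = 452 mol; ν_D = −1, so ξ = 452/1 = 452 mol.
Outlet amounts (n = n₀ + ν ξ):
  C: 3911 − 2(452) = 3007
  D: 771.3 − 1(452) = 319.3
  A: 0 + 2(452) = 903.9
  B: 787.7 (inert)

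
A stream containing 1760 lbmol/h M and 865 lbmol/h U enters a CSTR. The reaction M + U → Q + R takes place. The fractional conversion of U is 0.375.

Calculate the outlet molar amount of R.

324 lbmol/h

U reacted = 0.375 × 865 = 324.4 lbmol/h; ν_U = −1, so ξ = 324.4/1 = 324.4 lbmol/h.
Outlet amounts (n = n₀ + ν ξ):
  M: 1760 − 1(324.4) = 1436
  U: 865 − 1(324.4) = 540.6
  Q: 0 + 1(324.4) = 324.4
  R: 0 + 1(324.4) = 324.4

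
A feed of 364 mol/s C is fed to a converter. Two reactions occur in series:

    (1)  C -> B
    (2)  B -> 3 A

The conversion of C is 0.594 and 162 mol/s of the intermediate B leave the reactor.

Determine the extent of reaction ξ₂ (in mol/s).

ξ₂ = 54.2 mol/s

Conversion of C: C consumed = 1ξ₁ = 0.594 × 364 → ξ₁ = 216.2 mol/s.
B balance: n_B = 0 + 1ξ₁ − 1ξ₂ = 162 → ξ₂ = (1·216.2 − 162)/1 = 54.22 mol/s.
Outlet amounts (n = n₀ + Σ ν·ξ):
  C: 364 − 1(216.2) = 147.8
  B: 0 + 1(216.2) − 1(54.22) = 162
  A: 0 + 3(54.22) = 162.6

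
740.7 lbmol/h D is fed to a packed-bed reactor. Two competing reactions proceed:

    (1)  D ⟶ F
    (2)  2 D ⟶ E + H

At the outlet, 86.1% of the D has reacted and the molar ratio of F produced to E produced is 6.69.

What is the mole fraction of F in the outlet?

Conversion of D: D consumed = 0.861 × 740.7 = 637.7 lbmol/h = 1ξ₁ + 2ξ₂.
Selectivity: 1ξ₁ / (1ξ₂) = 6.69 → ξ₁ = 6.69 ξ₂.
Substitute: (1·6.69 + 2) ξ₂ = 637.7 → ξ₂ = 73.39 lbmol/h, ξ₁ = 491 lbmol/h.
Outlet amounts (n = n₀ + Σ ν·ξ):
  D: 740.7 − 1(491) − 2(73.39) = 103
  F: 0 + 1(491) = 491
  E: 0 + 1(73.39) = 73.39
  H: 0 + 1(73.39) = 73.39
Total out = 740.7 lbmol/h; y_F = 491 / 740.7 = 0.6628.

0.663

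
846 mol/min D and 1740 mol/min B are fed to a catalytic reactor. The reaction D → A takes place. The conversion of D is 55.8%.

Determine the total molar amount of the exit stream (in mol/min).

2590 mol/min

D reacted = 0.558 × 846 = 472.1 mol/min; ν_D = −1, so ξ = 472.1/1 = 472.1 mol/min.
Outlet amounts (n = n₀ + ν ξ):
  D: 846 − 1(472.1) = 373.9
  A: 0 + 1(472.1) = 472.1
  B: 1740 (inert)
Total out = 373.9 + 472.1 + 1740 = 2586 mol/min.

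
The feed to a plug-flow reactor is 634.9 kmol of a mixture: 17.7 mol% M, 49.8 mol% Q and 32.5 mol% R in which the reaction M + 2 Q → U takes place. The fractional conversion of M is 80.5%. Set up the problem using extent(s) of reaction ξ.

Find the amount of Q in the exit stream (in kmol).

135 kmol

M reacted = 0.805 × 112.4 = 90.46 kmol; ν_M = −1, so ξ = 90.46/1 = 90.46 kmol.
Outlet amounts (n = n₀ + ν ξ):
  M: 112.4 − 1(90.46) = 21.91
  Q: 316.2 − 2(90.46) = 135.3
  U: 0 + 1(90.46) = 90.46
  R: 206.3 (inert)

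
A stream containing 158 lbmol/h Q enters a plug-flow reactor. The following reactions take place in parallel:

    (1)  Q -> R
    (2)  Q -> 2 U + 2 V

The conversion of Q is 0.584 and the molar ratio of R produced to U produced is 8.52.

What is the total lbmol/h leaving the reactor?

Conversion of Q: Q consumed = 0.584 × 158 = 92.27 lbmol/h = 1ξ₁ + 1ξ₂.
Selectivity: 1ξ₁ / (2ξ₂) = 8.52 → ξ₁ = 17.04 ξ₂.
Substitute: (1·17.04 + 1) ξ₂ = 92.27 → ξ₂ = 5.115 lbmol/h, ξ₁ = 87.16 lbmol/h.
Outlet amounts (n = n₀ + Σ ν·ξ):
  Q: 158 − 1(87.16) − 1(5.115) = 65.73
  R: 0 + 1(87.16) = 87.16
  U: 0 + 2(5.115) = 10.23
  V: 0 + 2(5.115) = 10.23
Total out = 65.73 + 87.16 + 10.23 + 10.23 = 173.3 lbmol/h.

173 lbmol/h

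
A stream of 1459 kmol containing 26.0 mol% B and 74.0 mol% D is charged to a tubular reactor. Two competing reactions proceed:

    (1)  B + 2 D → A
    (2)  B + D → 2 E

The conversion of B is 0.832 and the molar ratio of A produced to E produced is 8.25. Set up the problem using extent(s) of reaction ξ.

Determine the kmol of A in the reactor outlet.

Conversion of B: B consumed = 0.832 × 379.3 = 315.6 kmol = 1ξ₁ + 1ξ₂.
Selectivity: 1ξ₁ / (2ξ₂) = 8.25 → ξ₁ = 16.5 ξ₂.
Substitute: (1·16.5 + 1) ξ₂ = 315.6 → ξ₂ = 18.03 kmol, ξ₁ = 297.6 kmol.
Outlet amounts (n = n₀ + Σ ν·ξ):
  B: 379.3 − 1(297.6) − 1(18.03) = 63.73
  D: 1080 − 2(297.6) − 1(18.03) = 466.5
  A: 0 + 1(297.6) = 297.6
  E: 0 + 2(18.03) = 36.07

298 kmol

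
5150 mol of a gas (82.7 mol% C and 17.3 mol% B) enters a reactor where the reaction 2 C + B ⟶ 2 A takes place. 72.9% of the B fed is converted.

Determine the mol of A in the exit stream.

1300 mol

B reacted = 0.729 × 891 = 649.5 mol; ν_B = −1, so ξ = 649.5/1 = 649.5 mol.
Outlet amounts (n = n₀ + ν ξ):
  C: 4259 − 2(649.5) = 2960
  B: 891 − 1(649.5) = 241.4
  A: 0 + 2(649.5) = 1299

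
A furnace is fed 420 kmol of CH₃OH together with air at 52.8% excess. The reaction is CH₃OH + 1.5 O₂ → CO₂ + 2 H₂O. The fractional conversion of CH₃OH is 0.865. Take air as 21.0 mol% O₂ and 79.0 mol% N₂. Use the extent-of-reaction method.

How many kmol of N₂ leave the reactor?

3620 kmol

Stoichiometric O₂ = 1.5 × 420 = 630 kmol; O₂ fed = 630 × 1.528 = 962.6 kmol.
N₂ fed = 962.6 × 79/21 = 3621 kmol.
Fuel reacted = 0.865 × 420 → ξ = 363.3 kmol.
Outlet (n = n₀ + ν ξ):
  CH₃OH: 420 − 1(363.3) = 56.7
  O₂: 962.6 − 1.5(363.3) = 417.7
  N₂: 3621 (inert)
  CO₂: 0 + 1(363.3) = 363.3
  H₂O: 0 + 2(363.3) = 726.6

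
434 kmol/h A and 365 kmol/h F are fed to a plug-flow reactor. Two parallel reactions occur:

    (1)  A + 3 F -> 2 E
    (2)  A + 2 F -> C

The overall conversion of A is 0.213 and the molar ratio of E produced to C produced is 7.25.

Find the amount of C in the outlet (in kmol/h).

20 kmol/h

Conversion of A: A consumed = 0.213 × 434 = 92.44 kmol/h = 1ξ₁ + 1ξ₂.
Selectivity: 2ξ₁ / (1ξ₂) = 7.25 → ξ₁ = 3.625 ξ₂.
Substitute: (1·3.625 + 1) ξ₂ = 92.44 → ξ₂ = 19.99 kmol/h, ξ₁ = 72.45 kmol/h.
Outlet amounts (n = n₀ + Σ ν·ξ):
  A: 434 − 1(72.45) − 1(19.99) = 341.6
  F: 365 − 3(72.45) − 2(19.99) = 107.7
  E: 0 + 2(72.45) = 144.9
  C: 0 + 1(19.99) = 19.99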